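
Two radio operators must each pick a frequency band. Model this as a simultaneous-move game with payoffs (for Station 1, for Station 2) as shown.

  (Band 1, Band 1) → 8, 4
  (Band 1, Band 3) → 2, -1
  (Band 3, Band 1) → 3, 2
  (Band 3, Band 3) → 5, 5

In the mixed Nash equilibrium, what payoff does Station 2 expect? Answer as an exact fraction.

11/4

Station 1 mixes with probability p on Band 1, chosen so Station 2 is indifferent: 4p + 2(1−p) = (-1)p + 5(1−p) gives p = 3/8.
Station 2's expected payoff is 4·3/8 + 2·5/8 = 11/4.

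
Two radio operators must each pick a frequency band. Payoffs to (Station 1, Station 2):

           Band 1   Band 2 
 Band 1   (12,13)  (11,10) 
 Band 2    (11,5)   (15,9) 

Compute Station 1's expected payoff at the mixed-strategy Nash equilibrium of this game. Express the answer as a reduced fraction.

59/5

Station 2 mixes with probability q on Band 1, chosen so Station 1 is indifferent: 12q + 11(1−q) = 11q + 15(1−q) gives q = 4/5.
Station 1's expected payoff (from either row, since indifferent) is 12·4/5 + 11·1/5 = 59/5.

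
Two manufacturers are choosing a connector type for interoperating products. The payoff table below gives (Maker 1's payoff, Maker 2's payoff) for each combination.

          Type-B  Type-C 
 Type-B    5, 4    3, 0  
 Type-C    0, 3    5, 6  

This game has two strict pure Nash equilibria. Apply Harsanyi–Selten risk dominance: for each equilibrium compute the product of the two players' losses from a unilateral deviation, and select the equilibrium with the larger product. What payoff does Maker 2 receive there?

4

At both Type-B: Maker 1 loses 5 − 0 = 5 by deviating; Maker 2 loses 4 − 0 = 4. Product = 5·4 = 20.
At both Type-C: Maker 1 loses 5 − 3 = 2 by deviating; Maker 2 loses 6 − 3 = 3. Product = 2·3 = 6.
20 > 6, so both Type-B is risk-dominant. Maker 2's payoff there is 4.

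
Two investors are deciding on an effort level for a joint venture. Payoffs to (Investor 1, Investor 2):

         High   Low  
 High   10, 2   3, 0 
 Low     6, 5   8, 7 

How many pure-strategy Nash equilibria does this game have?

Both High: Investor 1 gets 10 (best alternative 6); Investor 2 gets 2 (best alternative 0). Neither deviates — NE.
Both Low: Investor 1 gets 8 (best alternative 3); Investor 2 gets 7 (best alternative 5). Neither deviates — NE.
(High, Low) is not a NE: Investor 1 would switch to Low (8 > 3).
No other cell survives both best-response checks, so there are 2 pure NE.

2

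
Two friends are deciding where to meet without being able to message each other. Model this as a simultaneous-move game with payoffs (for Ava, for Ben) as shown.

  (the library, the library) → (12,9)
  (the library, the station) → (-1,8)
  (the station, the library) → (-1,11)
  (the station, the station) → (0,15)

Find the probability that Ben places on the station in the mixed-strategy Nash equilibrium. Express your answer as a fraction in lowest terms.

Ben's mix q on the library must make Ava indifferent between the library and the station.
Ava's payoff from the library: 12q + (-1)(1−q). From the station: (-1)q + 0(1−q).
Set equal: 13q = 1(1−q) → q = 1/14.
Probability on the station is 1 − 1/14 = 13/14.

13/14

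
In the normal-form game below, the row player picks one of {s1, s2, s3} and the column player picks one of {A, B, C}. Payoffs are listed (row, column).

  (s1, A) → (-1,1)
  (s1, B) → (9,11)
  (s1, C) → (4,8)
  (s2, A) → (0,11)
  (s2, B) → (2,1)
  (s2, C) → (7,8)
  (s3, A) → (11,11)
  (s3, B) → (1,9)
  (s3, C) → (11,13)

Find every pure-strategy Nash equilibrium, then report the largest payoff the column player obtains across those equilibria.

(s1, B) is a pure NE (the row player: 9 ≥ 2; the column player: 11 ≥ 8). The column player gets 11.
(s3, C) is a pure NE (the row player: 11 ≥ 7; the column player: 13 ≥ 11). The column player gets 13.
Every other cell has a profitable deviation for at least one player. Highest of {11, 13} is 13.

13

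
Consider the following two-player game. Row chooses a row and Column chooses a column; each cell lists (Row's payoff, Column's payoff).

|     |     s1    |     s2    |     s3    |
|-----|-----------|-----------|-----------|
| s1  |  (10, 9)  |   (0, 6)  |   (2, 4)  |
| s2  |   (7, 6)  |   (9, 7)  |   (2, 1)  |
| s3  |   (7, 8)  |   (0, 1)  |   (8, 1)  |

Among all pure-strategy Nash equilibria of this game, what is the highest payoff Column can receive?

9

Both s1 is a pure NE (Row: 10 ≥ 7; Column: 9 ≥ 6). Column gets 9.
Both s2 is a pure NE (Row: 9 ≥ 0; Column: 7 ≥ 6). Column gets 7.
Every other cell has a profitable deviation for at least one player. Highest of {9, 7} is 9.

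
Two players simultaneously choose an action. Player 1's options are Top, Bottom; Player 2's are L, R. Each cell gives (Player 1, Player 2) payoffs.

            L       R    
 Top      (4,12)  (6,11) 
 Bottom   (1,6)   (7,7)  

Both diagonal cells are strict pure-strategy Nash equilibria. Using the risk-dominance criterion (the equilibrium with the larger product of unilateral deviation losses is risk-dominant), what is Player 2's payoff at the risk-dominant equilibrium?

At (Top, L): Player 1 loses 4 − 1 = 3 by deviating; Player 2 loses 12 − 11 = 1. Product = 3·1 = 3.
At (Bottom, R): Player 1 loses 7 − 6 = 1 by deviating; Player 2 loses 7 − 6 = 1. Product = 1·1 = 1.
3 > 1, so (Top, L) is risk-dominant. Player 2's payoff there is 12.

12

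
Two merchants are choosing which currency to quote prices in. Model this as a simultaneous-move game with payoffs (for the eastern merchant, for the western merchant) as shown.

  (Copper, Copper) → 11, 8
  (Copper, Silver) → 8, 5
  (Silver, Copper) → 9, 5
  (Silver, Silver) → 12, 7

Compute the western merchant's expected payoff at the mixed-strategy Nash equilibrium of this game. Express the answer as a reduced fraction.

31/5

The eastern merchant mixes with probability p on Copper, chosen so the western merchant is indifferent: 8p + 5(1−p) = 5p + 7(1−p) gives p = 2/5.
The western merchant's expected payoff is 8·2/5 + 5·3/5 = 31/5.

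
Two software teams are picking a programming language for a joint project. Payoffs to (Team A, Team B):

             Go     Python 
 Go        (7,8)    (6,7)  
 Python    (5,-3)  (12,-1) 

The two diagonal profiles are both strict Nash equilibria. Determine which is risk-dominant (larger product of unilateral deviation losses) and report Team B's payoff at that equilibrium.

At both Go: Team A loses 7 − 5 = 2 by deviating; Team B loses 8 − 7 = 1. Product = 2·1 = 2.
At both Python: Team A loses 12 − 6 = 6 by deviating; Team B loses -1 − (-3) = 2. Product = 6·2 = 12.
12 > 2, so both Python is risk-dominant. Team B's payoff there is -1.

-1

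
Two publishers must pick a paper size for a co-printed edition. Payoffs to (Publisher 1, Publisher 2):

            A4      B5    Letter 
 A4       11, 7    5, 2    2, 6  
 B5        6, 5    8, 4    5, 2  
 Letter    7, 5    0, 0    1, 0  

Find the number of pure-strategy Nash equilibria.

1

Both A4: Publisher 1 gets 11 (best alternative 7); Publisher 2 gets 7 (best alternative 6). Neither deviates — NE.
Both B5 is not a NE: Publisher 2 would switch to A4 (5 > 4).
No other cell survives both best-response checks, so there is 1 pure NE.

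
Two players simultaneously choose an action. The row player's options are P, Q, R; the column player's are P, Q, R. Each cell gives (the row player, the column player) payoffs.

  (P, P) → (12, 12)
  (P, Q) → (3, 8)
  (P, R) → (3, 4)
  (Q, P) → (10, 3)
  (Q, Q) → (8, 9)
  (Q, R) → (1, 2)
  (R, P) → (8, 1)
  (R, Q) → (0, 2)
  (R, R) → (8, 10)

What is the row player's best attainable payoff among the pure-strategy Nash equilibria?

12

Both P is a pure NE (the row player: 12 ≥ 10; the column player: 12 ≥ 8). The row player gets 12.
Both Q is a pure NE (the row player: 8 ≥ 3; the column player: 9 ≥ 3). The row player gets 8.
Both R is a pure NE (the row player: 8 ≥ 3; the column player: 10 ≥ 2). The row player gets 8.
Every other cell has a profitable deviation for at least one player. Highest of {12, 8, 8} is 12.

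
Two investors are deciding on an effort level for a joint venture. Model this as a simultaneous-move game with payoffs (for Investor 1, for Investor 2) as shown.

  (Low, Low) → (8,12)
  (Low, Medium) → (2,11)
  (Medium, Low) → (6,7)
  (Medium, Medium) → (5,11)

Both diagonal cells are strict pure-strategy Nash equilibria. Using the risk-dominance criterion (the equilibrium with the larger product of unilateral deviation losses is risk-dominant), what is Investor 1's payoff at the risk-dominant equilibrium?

At both Low: Investor 1 loses 8 − 6 = 2 by deviating; Investor 2 loses 12 − 11 = 1. Product = 2·1 = 2.
At both Medium: Investor 1 loses 5 − 2 = 3 by deviating; Investor 2 loses 11 − 7 = 4. Product = 3·4 = 12.
12 > 2, so both Medium is risk-dominant. Investor 1's payoff there is 5.

5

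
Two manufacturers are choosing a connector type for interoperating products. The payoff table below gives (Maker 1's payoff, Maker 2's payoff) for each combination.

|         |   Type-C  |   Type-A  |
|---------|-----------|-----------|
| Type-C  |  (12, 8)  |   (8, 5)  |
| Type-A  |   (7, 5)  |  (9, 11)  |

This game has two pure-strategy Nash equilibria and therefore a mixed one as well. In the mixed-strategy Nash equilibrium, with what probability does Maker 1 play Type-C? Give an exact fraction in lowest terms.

2/3

Maker 1's mix p on Type-C must make Maker 2 indifferent between Type-C and Type-A.
Maker 2's payoff from Type-C: 8p + 5(1−p). From Type-A: 5p + 11(1−p).
Set equal: 3p = 6(1−p) → p = 6/9 = 2/3.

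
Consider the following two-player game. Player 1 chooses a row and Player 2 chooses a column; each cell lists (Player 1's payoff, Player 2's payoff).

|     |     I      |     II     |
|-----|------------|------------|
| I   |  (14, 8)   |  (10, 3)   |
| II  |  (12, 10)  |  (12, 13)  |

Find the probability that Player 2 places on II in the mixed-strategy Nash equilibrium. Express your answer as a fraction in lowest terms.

Player 2's mix q on I must make Player 1 indifferent between I and II.
Player 1's payoff from I: 14q + 10(1−q). From II: 12q + 12(1−q).
Set equal: 2q = 2(1−q) → q = 2/4 = 1/2.
Probability on II is 1 − 1/2 = 1/2.

1/2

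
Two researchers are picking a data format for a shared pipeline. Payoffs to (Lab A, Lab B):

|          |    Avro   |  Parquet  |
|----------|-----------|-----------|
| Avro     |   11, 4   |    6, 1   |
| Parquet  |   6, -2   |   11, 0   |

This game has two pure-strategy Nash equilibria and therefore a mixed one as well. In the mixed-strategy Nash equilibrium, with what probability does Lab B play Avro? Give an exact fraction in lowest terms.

1/2

Lab B's mix q on Avro must make Lab A indifferent between Avro and Parquet.
Lab A's payoff from Avro: 11q + 6(1−q). From Parquet: 6q + 11(1−q).
Set equal: 5q = 5(1−q) → q = 5/10 = 1/2.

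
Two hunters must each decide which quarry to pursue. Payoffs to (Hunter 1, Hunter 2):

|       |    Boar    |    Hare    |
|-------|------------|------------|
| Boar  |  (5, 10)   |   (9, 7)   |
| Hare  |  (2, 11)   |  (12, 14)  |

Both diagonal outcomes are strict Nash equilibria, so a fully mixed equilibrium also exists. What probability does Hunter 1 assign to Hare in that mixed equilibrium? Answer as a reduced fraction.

Hunter 1's mix p on Boar must make Hunter 2 indifferent between Boar and Hare.
Hunter 2's payoff from Boar: 10p + 11(1−p). From Hare: 7p + 14(1−p).
Set equal: 3p = 3(1−p) → p = 3/6 = 1/2.
Probability on Hare is 1 − 1/2 = 1/2.

1/2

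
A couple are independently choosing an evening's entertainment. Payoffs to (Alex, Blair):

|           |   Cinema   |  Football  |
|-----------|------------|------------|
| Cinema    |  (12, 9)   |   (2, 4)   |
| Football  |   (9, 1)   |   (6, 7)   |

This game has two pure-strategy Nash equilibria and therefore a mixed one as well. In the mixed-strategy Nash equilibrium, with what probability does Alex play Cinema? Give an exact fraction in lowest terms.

6/11

Alex's mix p on Cinema must make Blair indifferent between Cinema and Football.
Blair's payoff from Cinema: 9p + 1(1−p). From Football: 4p + 7(1−p).
Set equal: 5p = 6(1−p) → p = 6/11.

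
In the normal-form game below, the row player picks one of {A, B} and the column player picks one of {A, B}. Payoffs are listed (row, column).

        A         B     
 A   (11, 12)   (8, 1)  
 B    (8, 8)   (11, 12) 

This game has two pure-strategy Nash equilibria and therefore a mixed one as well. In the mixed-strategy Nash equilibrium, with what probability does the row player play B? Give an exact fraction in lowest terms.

The row player's mix p on A must make the column player indifferent between A and B.
The column player's payoff from A: 12p + 8(1−p). From B: 1p + 12(1−p).
Set equal: 11p = 4(1−p) → p = 4/15.
Probability on B is 1 − 4/15 = 11/15.

11/15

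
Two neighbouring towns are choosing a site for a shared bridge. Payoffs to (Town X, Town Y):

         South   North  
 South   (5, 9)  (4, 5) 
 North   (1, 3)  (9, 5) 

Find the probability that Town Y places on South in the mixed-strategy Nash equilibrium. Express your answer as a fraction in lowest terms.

Town Y's mix q on South must make Town X indifferent between South and North.
Town X's payoff from South: 5q + 4(1−q). From North: 1q + 9(1−q).
Set equal: 4q = 5(1−q) → q = 5/9.

5/9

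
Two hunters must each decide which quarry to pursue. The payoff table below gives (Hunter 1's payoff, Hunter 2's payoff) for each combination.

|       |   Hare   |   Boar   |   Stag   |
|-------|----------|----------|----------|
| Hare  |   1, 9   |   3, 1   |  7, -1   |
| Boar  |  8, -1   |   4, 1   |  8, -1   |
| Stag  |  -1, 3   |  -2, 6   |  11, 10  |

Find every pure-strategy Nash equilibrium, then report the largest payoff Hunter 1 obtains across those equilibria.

Both Boar is a pure NE (Hunter 1: 4 ≥ 3; Hunter 2: 1 ≥ -1). Hunter 1 gets 4.
Both Stag is a pure NE (Hunter 1: 11 ≥ 8; Hunter 2: 10 ≥ 6). Hunter 1 gets 11.
Every other cell has a profitable deviation for at least one player. Highest of {4, 11} is 11.

11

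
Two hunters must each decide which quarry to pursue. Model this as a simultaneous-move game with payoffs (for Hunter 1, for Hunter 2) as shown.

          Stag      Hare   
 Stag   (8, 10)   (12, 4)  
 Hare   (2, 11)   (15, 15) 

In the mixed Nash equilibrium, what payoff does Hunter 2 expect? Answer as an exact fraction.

Hunter 1 mixes with probability p on Stag, chosen so Hunter 2 is indifferent: 10p + 11(1−p) = 4p + 15(1−p) gives p = 2/5.
Hunter 2's expected payoff is 10·2/5 + 11·3/5 = 53/5.

53/5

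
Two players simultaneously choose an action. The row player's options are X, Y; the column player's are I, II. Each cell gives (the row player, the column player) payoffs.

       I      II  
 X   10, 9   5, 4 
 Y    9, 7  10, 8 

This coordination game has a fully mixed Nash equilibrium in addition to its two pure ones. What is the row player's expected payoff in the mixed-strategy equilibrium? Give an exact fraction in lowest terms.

The column player mixes with probability q on I, chosen so the row player is indifferent: 10q + 5(1−q) = 9q + 10(1−q) gives q = 5/6.
The row player's expected payoff (from either row, since indifferent) is 10·5/6 + 5·1/6 = 55/6.

55/6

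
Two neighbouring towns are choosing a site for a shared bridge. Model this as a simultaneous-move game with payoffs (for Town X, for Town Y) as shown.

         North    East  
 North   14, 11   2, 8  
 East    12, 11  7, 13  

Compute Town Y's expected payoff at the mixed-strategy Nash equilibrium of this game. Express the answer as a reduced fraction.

Town X mixes with probability p on North, chosen so Town Y is indifferent: 11p + 11(1−p) = 8p + 13(1−p) gives p = 2/5.
Town Y's expected payoff is 11·2/5 + 11·3/5 = 11.

11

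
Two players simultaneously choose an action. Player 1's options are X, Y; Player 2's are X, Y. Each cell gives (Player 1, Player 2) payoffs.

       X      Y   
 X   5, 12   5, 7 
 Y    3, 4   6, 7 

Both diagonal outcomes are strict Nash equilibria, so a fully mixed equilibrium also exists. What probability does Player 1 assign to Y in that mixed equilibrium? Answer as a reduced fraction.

Player 1's mix p on X must make Player 2 indifferent between X and Y.
Player 2's payoff from X: 12p + 4(1−p). From Y: 7p + 7(1−p).
Set equal: 5p = 3(1−p) → p = 3/8.
Probability on Y is 1 − 3/8 = 5/8.

5/8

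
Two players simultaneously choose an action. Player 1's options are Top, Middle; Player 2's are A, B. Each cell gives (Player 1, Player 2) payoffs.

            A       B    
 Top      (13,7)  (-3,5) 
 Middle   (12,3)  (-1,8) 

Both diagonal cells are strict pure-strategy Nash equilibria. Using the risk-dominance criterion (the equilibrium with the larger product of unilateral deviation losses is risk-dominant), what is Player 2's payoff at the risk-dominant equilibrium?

8

At (Top, A): Player 1 loses 13 − 12 = 1 by deviating; Player 2 loses 7 − 5 = 2. Product = 1·2 = 2.
At (Middle, B): Player 1 loses -1 − (-3) = 2 by deviating; Player 2 loses 8 − 3 = 5. Product = 2·5 = 10.
10 > 2, so (Middle, B) is risk-dominant. Player 2's payoff there is 8.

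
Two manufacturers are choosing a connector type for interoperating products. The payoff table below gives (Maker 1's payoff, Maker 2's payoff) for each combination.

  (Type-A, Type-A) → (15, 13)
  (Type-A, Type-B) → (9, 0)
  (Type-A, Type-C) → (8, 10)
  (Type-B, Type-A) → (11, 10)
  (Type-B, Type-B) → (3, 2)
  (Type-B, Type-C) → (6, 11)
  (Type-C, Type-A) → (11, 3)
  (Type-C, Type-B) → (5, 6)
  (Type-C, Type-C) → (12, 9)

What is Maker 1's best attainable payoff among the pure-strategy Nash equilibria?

Both Type-A is a pure NE (Maker 1: 15 ≥ 11; Maker 2: 13 ≥ 10). Maker 1 gets 15.
Both Type-C is a pure NE (Maker 1: 12 ≥ 8; Maker 2: 9 ≥ 6). Maker 1 gets 12.
Every other cell has a profitable deviation for at least one player. Highest of {15, 12} is 15.

15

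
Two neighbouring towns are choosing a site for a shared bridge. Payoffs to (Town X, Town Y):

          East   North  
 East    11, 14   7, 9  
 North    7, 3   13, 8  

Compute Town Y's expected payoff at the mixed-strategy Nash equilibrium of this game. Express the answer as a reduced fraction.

17/2

Town X mixes with probability p on East, chosen so Town Y is indifferent: 14p + 3(1−p) = 9p + 8(1−p) gives p = 1/2.
Town Y's expected payoff is 14·1/2 + 3·1/2 = 17/2.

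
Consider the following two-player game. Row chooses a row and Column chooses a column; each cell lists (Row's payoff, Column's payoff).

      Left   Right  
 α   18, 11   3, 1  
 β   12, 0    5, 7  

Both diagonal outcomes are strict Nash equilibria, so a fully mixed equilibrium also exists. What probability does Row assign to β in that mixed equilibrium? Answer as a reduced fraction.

Row's mix p on α must make Column indifferent between Left and Right.
Column's payoff from Left: 11p + 0(1−p). From Right: 1p + 7(1−p).
Set equal: 10p = 7(1−p) → p = 7/17.
Probability on β is 1 − 7/17 = 10/17.

10/17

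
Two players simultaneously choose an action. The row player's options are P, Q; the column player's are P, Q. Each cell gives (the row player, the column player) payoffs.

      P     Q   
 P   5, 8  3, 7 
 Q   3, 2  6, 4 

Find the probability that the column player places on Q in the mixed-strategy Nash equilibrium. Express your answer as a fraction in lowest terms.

The column player's mix q on P must make the row player indifferent between P and Q.
The row player's payoff from P: 5q + 3(1−q). From Q: 3q + 6(1−q).
Set equal: 2q = 3(1−q) → q = 3/5.
Probability on Q is 1 − 3/5 = 2/5.

2/5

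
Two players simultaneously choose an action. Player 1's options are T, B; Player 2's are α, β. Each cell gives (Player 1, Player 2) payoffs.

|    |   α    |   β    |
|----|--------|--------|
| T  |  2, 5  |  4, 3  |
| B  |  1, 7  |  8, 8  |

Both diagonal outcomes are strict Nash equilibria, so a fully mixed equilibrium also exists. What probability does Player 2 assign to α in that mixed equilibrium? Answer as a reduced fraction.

Player 2's mix q on α must make Player 1 indifferent between T and B.
Player 1's payoff from T: 2q + 4(1−q). From B: 1q + 8(1−q).
Set equal: 1q = 4(1−q) → q = 4/5.

4/5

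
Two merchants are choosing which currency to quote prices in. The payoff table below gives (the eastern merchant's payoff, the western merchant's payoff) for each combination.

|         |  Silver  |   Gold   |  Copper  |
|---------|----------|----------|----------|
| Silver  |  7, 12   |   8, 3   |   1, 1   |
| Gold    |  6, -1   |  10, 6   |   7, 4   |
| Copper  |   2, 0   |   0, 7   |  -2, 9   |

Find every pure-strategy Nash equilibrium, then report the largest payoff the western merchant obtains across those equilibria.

12

Both Silver is a pure NE (the eastern merchant: 7 ≥ 6; the western merchant: 12 ≥ 3). The western merchant gets 12.
Both Gold is a pure NE (the eastern merchant: 10 ≥ 8; the western merchant: 6 ≥ 4). The western merchant gets 6.
Every other cell has a profitable deviation for at least one player. Highest of {12, 6} is 12.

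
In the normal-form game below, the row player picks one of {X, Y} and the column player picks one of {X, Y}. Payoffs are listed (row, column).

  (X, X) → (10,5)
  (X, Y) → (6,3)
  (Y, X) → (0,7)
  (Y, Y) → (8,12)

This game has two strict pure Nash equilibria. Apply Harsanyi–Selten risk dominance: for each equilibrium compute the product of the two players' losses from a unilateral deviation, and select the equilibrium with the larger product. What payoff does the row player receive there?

10

At both X: the row player loses 10 − 0 = 10 by deviating; the column player loses 5 − 3 = 2. Product = 10·2 = 20.
At both Y: the row player loses 8 − 6 = 2 by deviating; the column player loses 12 − 7 = 5. Product = 2·5 = 10.
20 > 10, so both X is risk-dominant. The row player's payoff there is 10.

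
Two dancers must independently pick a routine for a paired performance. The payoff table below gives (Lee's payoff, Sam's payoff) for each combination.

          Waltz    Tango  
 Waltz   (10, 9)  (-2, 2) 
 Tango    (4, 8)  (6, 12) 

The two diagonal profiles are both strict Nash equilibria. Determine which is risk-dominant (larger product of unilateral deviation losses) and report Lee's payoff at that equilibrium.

At both Waltz: Lee loses 10 − 4 = 6 by deviating; Sam loses 9 − 2 = 7. Product = 6·7 = 42.
At both Tango: Lee loses 6 − (-2) = 8 by deviating; Sam loses 12 − 8 = 4. Product = 8·4 = 32.
42 > 32, so both Waltz is risk-dominant. Lee's payoff there is 10.

10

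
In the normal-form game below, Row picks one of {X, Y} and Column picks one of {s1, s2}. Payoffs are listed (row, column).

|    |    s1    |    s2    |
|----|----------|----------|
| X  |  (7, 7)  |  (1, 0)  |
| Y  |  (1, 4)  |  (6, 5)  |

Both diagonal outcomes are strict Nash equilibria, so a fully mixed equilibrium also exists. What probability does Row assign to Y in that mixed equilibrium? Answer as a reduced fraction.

Row's mix p on X must make Column indifferent between s1 and s2.
Column's payoff from s1: 7p + 4(1−p). From s2: 0p + 5(1−p).
Set equal: 7p = 1(1−p) → p = 1/8.
Probability on Y is 1 − 1/8 = 7/8.

7/8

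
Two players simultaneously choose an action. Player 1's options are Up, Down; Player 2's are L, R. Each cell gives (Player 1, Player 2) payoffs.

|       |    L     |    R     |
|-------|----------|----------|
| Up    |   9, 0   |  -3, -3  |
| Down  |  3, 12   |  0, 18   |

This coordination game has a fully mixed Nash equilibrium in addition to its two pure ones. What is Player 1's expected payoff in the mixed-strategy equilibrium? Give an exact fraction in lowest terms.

1

Player 2 mixes with probability q on L, chosen so Player 1 is indifferent: 9q + (-3)(1−q) = 3q + 0(1−q) gives q = 1/3.
Player 1's expected payoff (from either row, since indifferent) is 9·1/3 + (-3)·2/3 = 1.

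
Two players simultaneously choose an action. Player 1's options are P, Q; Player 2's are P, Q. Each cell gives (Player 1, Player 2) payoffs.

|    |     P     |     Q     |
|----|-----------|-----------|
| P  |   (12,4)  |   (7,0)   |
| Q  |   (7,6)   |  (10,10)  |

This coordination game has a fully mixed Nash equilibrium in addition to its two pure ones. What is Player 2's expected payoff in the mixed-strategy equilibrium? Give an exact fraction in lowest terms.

5

Player 1 mixes with probability p on P, chosen so Player 2 is indifferent: 4p + 6(1−p) = 0p + 10(1−p) gives p = 1/2.
Player 2's expected payoff is 4·1/2 + 6·1/2 = 5.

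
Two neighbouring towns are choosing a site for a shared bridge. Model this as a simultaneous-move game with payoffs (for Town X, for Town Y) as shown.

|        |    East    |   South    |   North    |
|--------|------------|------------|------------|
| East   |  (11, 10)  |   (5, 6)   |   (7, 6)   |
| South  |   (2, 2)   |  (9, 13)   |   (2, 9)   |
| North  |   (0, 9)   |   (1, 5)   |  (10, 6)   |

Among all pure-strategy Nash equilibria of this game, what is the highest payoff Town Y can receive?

Both East is a pure NE (Town X: 11 ≥ 2; Town Y: 10 ≥ 6). Town Y gets 10.
Both South is a pure NE (Town X: 9 ≥ 5; Town Y: 13 ≥ 9). Town Y gets 13.
Every other cell has a profitable deviation for at least one player. Highest of {10, 13} is 13.

13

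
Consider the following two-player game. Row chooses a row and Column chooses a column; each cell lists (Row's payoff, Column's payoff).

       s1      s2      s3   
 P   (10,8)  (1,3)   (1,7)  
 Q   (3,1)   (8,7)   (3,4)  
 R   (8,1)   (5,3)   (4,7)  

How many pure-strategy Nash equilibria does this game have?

3

(P, s1): Row gets 10 (best alternative 8); Column gets 8 (best alternative 7). Neither deviates — NE.
(Q, s2): Row gets 8 (best alternative 5); Column gets 7 (best alternative 4). Neither deviates — NE.
(R, s3): Row gets 4 (best alternative 3); Column gets 7 (best alternative 3). Neither deviates — NE.
(Q, s3) is not a NE: Row would switch to R (4 > 3).
No other cell survives both best-response checks, so there are 3 pure NE.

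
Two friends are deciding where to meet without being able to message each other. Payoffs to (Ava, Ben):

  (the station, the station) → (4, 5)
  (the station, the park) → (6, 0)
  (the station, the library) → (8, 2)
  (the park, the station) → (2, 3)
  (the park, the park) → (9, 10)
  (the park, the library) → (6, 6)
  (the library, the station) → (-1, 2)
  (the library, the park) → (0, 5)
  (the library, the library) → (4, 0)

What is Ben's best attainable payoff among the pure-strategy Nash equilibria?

10

Both the station is a pure NE (Ava: 4 ≥ 2; Ben: 5 ≥ 2). Ben gets 5.
Both the park is a pure NE (Ava: 9 ≥ 6; Ben: 10 ≥ 6). Ben gets 10.
Every other cell has a profitable deviation for at least one player. Highest of {5, 10} is 10.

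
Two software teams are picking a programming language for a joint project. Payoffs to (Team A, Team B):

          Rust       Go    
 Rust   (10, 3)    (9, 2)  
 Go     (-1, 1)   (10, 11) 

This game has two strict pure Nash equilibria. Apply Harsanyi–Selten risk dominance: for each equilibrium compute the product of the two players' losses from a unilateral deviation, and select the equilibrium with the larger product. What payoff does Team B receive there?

3

At both Rust: Team A loses 10 − (-1) = 11 by deviating; Team B loses 3 − 2 = 1. Product = 11·1 = 11.
At both Go: Team A loses 10 − 9 = 1 by deviating; Team B loses 11 − 1 = 10. Product = 1·10 = 10.
11 > 10, so both Rust is risk-dominant. Team B's payoff there is 3.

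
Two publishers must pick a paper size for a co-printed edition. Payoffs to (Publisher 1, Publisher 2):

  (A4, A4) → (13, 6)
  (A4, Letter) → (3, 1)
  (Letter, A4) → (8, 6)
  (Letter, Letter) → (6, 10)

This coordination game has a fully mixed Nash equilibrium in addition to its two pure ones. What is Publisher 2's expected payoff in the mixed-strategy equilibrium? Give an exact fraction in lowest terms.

Publisher 1 mixes with probability p on A4, chosen so Publisher 2 is indifferent: 6p + 6(1−p) = 1p + 10(1−p) gives p = 4/9.
Publisher 2's expected payoff is 6·4/9 + 6·5/9 = 6.

6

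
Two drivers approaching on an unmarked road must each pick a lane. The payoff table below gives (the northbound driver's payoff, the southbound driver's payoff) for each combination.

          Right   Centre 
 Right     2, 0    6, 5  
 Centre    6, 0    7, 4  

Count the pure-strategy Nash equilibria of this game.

1

Both Centre: the northbound driver gets 7 (best alternative 6); the southbound driver gets 4 (best alternative 0). Neither deviates — NE.
Both Right is not a NE: the northbound driver would switch to Centre (6 > 2).
No other cell survives both best-response checks, so there is 1 pure NE.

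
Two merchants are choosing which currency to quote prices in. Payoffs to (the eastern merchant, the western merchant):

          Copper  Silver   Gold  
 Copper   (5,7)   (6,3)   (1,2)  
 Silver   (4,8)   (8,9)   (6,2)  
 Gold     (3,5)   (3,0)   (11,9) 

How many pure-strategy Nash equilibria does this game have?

Both Copper: the eastern merchant gets 5 (best alternative 4); the western merchant gets 7 (best alternative 3). Neither deviates — NE.
Both Silver: the eastern merchant gets 8 (best alternative 6); the western merchant gets 9 (best alternative 8). Neither deviates — NE.
Both Gold: the eastern merchant gets 11 (best alternative 6); the western merchant gets 9 (best alternative 5). Neither deviates — NE.
(Gold, Copper) is not a NE: the eastern merchant would switch to Copper (5 > 3).
No other cell survives both best-response checks, so there are 3 pure NE.

3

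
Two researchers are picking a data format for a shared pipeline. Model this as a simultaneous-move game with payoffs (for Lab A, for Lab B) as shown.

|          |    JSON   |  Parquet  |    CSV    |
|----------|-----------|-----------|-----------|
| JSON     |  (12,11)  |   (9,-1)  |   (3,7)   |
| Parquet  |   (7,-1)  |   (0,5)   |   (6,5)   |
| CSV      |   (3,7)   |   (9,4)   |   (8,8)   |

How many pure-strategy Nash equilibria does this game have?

2

Both JSON: Lab A gets 12 (best alternative 7); Lab B gets 11 (best alternative 7). Neither deviates — NE.
Both CSV: Lab A gets 8 (best alternative 6); Lab B gets 8 (best alternative 7). Neither deviates — NE.
Both Parquet is not a NE: Lab A would switch to JSON (9 > 0).
No other cell survives both best-response checks, so there are 2 pure NE.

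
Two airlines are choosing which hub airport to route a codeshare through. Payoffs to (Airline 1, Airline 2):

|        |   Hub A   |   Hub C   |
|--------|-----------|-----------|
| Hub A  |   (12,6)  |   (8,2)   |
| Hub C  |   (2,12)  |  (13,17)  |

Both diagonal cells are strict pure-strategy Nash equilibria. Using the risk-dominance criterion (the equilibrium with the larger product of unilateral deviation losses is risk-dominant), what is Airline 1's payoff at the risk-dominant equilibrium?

12

At both Hub A: Airline 1 loses 12 − 2 = 10 by deviating; Airline 2 loses 6 − 2 = 4. Product = 10·4 = 40.
At both Hub C: Airline 1 loses 13 − 8 = 5 by deviating; Airline 2 loses 17 − 12 = 5. Product = 5·5 = 25.
40 > 25, so both Hub A is risk-dominant. Airline 1's payoff there is 12.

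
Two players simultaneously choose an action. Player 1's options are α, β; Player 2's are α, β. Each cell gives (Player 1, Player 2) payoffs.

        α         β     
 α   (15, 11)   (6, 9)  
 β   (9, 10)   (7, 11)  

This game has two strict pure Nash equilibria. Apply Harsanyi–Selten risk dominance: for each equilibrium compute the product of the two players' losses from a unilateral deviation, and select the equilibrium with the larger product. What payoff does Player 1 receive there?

At both α: Player 1 loses 15 − 9 = 6 by deviating; Player 2 loses 11 − 9 = 2. Product = 6·2 = 12.
At both β: Player 1 loses 7 − 6 = 1 by deviating; Player 2 loses 11 − 10 = 1. Product = 1·1 = 1.
12 > 1, so both α is risk-dominant. Player 1's payoff there is 15.

15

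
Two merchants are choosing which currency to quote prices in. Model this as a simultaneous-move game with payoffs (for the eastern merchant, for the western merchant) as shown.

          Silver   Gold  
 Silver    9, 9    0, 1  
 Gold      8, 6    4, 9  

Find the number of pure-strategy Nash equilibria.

Both Silver: the eastern merchant gets 9 (best alternative 8); the western merchant gets 9 (best alternative 1). Neither deviates — NE.
Both Gold: the eastern merchant gets 4 (best alternative 0); the western merchant gets 9 (best alternative 6). Neither deviates — NE.
(Gold, Silver) is not a NE: the eastern merchant would switch to Silver (9 > 8).
No other cell survives both best-response checks, so there are 2 pure NE.

2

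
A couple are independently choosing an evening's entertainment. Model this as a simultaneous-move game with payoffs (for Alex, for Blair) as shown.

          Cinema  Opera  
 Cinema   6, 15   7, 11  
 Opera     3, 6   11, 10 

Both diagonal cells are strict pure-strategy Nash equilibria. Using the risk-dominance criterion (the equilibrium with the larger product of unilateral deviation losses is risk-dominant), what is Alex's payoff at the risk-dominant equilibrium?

At both Cinema: Alex loses 6 − 3 = 3 by deviating; Blair loses 15 − 11 = 4. Product = 3·4 = 12.
At both Opera: Alex loses 11 − 7 = 4 by deviating; Blair loses 10 − 6 = 4. Product = 4·4 = 16.
16 > 12, so both Opera is risk-dominant. Alex's payoff there is 11.

11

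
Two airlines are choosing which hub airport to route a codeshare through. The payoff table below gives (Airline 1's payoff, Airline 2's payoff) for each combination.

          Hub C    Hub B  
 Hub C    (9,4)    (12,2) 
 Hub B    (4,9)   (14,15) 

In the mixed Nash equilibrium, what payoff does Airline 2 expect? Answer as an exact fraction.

Airline 1 mixes with probability p on Hub C, chosen so Airline 2 is indifferent: 4p + 9(1−p) = 2p + 15(1−p) gives p = 3/4.
Airline 2's expected payoff is 4·3/4 + 9·1/4 = 21/4.

21/4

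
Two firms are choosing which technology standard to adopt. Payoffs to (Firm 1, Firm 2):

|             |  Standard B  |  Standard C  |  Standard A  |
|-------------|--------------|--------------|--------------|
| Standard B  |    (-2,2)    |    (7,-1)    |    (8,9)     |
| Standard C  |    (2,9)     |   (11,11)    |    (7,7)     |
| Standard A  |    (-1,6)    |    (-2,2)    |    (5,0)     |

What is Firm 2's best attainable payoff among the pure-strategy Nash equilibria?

11

(Standard B, Standard A) is a pure NE (Firm 1: 8 ≥ 7; Firm 2: 9 ≥ 2). Firm 2 gets 9.
Both Standard C is a pure NE (Firm 1: 11 ≥ 7; Firm 2: 11 ≥ 9). Firm 2 gets 11.
Every other cell has a profitable deviation for at least one player. Highest of {9, 11} is 11.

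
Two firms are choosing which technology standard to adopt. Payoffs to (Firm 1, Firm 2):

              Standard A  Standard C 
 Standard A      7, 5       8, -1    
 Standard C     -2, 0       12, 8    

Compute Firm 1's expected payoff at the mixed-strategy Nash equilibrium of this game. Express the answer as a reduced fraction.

Firm 2 mixes with probability q on Standard A, chosen so Firm 1 is indifferent: 7q + 8(1−q) = (-2)q + 12(1−q) gives q = 4/13.
Firm 1's expected payoff (from either row, since indifferent) is 7·4/13 + 8·9/13 = 100/13.

100/13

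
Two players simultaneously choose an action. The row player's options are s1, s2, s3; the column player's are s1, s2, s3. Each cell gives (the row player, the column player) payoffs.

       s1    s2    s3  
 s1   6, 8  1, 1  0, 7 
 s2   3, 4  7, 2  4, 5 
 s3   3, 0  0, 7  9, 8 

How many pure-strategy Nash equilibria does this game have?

2

Both s1: the row player gets 6 (best alternative 3); the column player gets 8 (best alternative 7). Neither deviates — NE.
Both s3: the row player gets 9 (best alternative 4); the column player gets 8 (best alternative 7). Neither deviates — NE.
Both s2 is not a NE: the column player would switch to s3 (5 > 2).
No other cell survives both best-response checks, so there are 2 pure NE.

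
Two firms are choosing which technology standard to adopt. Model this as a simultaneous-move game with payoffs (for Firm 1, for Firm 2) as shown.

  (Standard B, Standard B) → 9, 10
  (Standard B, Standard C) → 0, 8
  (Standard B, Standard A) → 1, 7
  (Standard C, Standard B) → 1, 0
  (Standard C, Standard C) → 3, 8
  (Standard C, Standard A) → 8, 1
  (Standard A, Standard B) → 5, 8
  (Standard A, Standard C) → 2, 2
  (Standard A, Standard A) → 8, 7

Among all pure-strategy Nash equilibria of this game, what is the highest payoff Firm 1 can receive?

9

Both Standard B is a pure NE (Firm 1: 9 ≥ 5; Firm 2: 10 ≥ 8). Firm 1 gets 9.
Both Standard C is a pure NE (Firm 1: 3 ≥ 2; Firm 2: 8 ≥ 1). Firm 1 gets 3.
Every other cell has a profitable deviation for at least one player. Highest of {9, 3} is 9.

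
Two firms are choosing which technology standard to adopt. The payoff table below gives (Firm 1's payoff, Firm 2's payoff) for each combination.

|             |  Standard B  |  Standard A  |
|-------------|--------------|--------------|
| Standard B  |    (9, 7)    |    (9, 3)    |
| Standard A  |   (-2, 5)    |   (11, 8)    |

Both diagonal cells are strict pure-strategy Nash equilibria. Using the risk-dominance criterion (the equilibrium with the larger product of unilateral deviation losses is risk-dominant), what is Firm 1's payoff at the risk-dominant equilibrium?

At both Standard B: Firm 1 loses 9 − (-2) = 11 by deviating; Firm 2 loses 7 − 3 = 4. Product = 11·4 = 44.
At both Standard A: Firm 1 loses 11 − 9 = 2 by deviating; Firm 2 loses 8 − 5 = 3. Product = 2·3 = 6.
44 > 6, so both Standard B is risk-dominant. Firm 1's payoff there is 9.

9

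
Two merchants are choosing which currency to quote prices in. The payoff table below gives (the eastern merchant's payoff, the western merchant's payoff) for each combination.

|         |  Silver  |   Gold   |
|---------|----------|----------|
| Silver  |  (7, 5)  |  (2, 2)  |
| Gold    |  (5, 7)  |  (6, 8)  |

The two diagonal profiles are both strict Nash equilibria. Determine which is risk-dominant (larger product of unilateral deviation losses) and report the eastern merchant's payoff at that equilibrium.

7

At both Silver: the eastern merchant loses 7 − 5 = 2 by deviating; the western merchant loses 5 − 2 = 3. Product = 2·3 = 6.
At both Gold: the eastern merchant loses 6 − 2 = 4 by deviating; the western merchant loses 8 − 7 = 1. Product = 4·1 = 4.
6 > 4, so both Silver is risk-dominant. The eastern merchant's payoff there is 7.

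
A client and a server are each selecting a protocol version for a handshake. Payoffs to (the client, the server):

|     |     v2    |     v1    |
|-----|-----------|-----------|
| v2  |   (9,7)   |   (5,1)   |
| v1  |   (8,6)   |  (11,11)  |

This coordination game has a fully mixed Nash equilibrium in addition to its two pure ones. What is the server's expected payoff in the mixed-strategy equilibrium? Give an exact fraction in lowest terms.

71/11

The client mixes with probability p on v2, chosen so the server is indifferent: 7p + 6(1−p) = 1p + 11(1−p) gives p = 5/11.
The server's expected payoff is 7·5/11 + 6·6/11 = 71/11.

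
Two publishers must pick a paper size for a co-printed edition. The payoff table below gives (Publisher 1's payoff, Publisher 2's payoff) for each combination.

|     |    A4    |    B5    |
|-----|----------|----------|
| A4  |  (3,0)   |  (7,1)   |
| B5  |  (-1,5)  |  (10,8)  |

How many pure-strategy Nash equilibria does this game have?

1

Both B5: Publisher 1 gets 10 (best alternative 7); Publisher 2 gets 8 (best alternative 5). Neither deviates — NE.
Both A4 is not a NE: Publisher 2 would switch to B5 (1 > 0).
No other cell survives both best-response checks, so there is 1 pure NE.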